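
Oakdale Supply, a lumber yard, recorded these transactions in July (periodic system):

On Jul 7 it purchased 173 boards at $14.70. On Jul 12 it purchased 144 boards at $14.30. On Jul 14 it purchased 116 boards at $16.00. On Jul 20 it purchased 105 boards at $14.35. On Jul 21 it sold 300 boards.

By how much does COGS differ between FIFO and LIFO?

FIFO COGS: 173 @ $14.70 + 127 @ $14.30 = $4,359.20
LIFO COGS: 105 @ $14.35 + 116 @ $16.00 + 79 @ $14.30 = $4,492.45
Difference = |$4,359.20 − $4,492.45| = $133.25

$133.25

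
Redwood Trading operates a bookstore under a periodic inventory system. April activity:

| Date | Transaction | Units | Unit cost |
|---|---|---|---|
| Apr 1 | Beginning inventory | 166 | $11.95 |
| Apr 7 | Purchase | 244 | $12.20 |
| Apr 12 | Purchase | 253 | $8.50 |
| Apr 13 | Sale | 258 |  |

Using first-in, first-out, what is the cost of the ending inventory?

Ending inventory = $4,004.90

Apr 13, 258 sold [FIFO — oldest first]: 166 @ $11.95 + 92 @ $12.20 = $3,106.10
Ending inventory: 152 @ $12.20 + 253 @ $8.50 = $4,004.90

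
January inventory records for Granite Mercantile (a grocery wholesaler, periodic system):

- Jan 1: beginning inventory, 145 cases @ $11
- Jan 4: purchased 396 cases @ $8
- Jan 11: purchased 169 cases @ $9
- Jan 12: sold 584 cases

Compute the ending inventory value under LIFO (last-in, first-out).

Jan 12, 584 sold [LIFO — newest first]: 169 @ $9 + 396 @ $8 + 19 @ $11 = $4,898
Ending inventory: 126 @ $11 = $1,386
Check: goods available $6,284 = COGS $4,898 + ending $1,386

Ending inventory = $1,386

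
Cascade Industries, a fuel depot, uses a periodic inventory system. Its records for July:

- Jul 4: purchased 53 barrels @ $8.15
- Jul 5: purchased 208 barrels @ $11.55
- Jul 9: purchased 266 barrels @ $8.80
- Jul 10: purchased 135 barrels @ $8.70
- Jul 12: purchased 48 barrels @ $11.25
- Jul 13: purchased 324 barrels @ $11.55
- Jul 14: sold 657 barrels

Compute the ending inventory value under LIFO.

Ending inventory = $3,855.15

Jul 14, 657 sold [LIFO — newest first]: 324 @ $11.55 + 48 @ $11.25 + 135 @ $8.70 + 150 @ $8.80 = $6,776.70
Ending inventory: 53 @ $8.15 + 208 @ $11.55 + 116 @ $8.80 = $3,855.15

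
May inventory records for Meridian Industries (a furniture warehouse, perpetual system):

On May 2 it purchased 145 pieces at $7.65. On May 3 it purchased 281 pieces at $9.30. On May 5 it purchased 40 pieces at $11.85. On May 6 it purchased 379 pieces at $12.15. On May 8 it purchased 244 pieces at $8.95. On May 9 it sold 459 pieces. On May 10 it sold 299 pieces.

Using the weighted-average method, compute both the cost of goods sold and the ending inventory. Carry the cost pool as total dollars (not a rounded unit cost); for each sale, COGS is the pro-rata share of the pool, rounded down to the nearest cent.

COGS = $7,646.26; ending inventory = $3,338.94

After May 2: 145 on hand, pool $1,109.25 (≈ $7.6500 each)
After May 3: 426 on hand, pool $3,722.55 (≈ $8.7384 each)
After May 5: 466 on hand, pool $4,196.55 (≈ $9.0055 each)
After May 6: 845 on hand, pool $8,801.40 (≈ $10.4159 each)
After May 8: 1089 on hand, pool $10,985.20 (≈ $10.0874 each)
May 9, sell 459: 459/1089 × $10,985.20 → $4,630.12
May 10, sell 299: 299/630 × $6,355.08 → $3,016.14
Total COGS = $4,630.12 + $3,016.14 = $7,646.26
Ending inventory (cost pool remaining) = $3,338.94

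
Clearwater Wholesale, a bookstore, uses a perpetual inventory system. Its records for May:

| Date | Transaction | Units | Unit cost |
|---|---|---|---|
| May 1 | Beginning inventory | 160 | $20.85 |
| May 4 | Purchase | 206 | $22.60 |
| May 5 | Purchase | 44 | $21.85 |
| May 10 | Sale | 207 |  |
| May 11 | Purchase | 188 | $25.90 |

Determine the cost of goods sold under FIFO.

May 10, 207 sold [FIFO — oldest first]: 160 @ $20.85 + 47 @ $22.60 = $4,398.20
Ending inventory: 159 @ $22.60 + 44 @ $21.85 + 188 @ $25.90 = $9,424.00

COGS = $4,398.20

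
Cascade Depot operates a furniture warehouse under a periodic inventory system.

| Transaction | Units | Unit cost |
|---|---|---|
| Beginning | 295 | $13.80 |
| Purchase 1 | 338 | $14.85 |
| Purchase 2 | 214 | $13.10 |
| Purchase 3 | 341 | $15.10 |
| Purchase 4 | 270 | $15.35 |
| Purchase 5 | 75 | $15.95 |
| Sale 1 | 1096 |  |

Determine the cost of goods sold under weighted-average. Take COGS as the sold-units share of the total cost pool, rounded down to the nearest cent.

Sale 1, sell 1096: 1096/1533 × $22,383.55 → $16,002.85
Ending inventory (cost pool remaining) = $6,380.70

COGS = $16,002.85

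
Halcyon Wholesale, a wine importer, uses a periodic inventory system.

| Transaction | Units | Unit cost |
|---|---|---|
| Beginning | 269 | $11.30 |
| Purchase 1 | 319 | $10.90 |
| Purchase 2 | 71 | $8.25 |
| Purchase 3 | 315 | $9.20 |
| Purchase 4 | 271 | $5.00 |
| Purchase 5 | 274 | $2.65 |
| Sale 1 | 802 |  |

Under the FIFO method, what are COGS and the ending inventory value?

COGS = $8,418.15; ending inventory = $3,663.50

Sale 1 (802) [FIFO — oldest first]: 269 @ $11.30 + 319 @ $10.90 + 71 @ $8.25 + 143 @ $9.20 = $8,418.15
Ending inventory: 172 @ $9.20 + 271 @ $5.00 + 274 @ $2.65 = $3,663.50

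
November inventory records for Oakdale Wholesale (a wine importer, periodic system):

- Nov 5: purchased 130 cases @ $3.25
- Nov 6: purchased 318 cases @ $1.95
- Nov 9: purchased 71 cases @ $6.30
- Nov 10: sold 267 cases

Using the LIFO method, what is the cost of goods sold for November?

COGS = $829.50

Nov 10, 267 sold [LIFO — newest first]: 71 @ $6.30 + 196 @ $1.95 = $829.50
Ending inventory: 130 @ $3.25 + 122 @ $1.95 = $660.40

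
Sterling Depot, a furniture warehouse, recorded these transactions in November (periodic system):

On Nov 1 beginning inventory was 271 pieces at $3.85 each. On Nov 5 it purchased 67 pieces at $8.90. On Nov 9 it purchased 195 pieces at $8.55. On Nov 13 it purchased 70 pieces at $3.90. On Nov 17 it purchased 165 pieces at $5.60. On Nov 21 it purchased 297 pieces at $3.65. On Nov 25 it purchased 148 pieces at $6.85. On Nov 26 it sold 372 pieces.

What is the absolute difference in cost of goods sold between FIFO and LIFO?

$98.95

FIFO COGS: 271 @ $3.85 + 67 @ $8.90 + 34 @ $8.55 = $1,930.35
LIFO COGS: 148 @ $6.85 + 224 @ $3.65 = $1,831.40
Difference = |$1,930.35 − $1,831.40| = $98.95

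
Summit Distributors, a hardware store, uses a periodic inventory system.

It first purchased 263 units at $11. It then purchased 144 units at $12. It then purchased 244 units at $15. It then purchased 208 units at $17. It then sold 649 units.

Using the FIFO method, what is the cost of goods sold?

COGS = $8,251

Sale 1 (649) [FIFO — oldest first]: 263 @ $11 + 144 @ $12 + 242 @ $15 = $8,251
Ending inventory: 2 @ $15 + 208 @ $17 = $3,566
Check: goods available $11,817 = COGS $8,251 + ending $3,566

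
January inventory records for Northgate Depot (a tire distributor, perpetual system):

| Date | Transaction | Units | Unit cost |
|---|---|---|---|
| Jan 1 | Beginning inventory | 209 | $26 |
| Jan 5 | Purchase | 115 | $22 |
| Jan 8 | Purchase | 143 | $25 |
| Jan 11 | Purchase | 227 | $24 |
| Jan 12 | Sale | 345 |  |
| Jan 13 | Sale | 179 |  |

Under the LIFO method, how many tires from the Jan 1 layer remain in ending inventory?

Jan 12, 345 sold [LIFO — newest first]: 227 @ $24 + 118 @ $25 = $8,398
Jan 13, 179 sold [LIFO — newest first]: 25 @ $25 + 115 @ $22 + 39 @ $26 = $4,169
Total COGS = $8,398 + $4,169 = $12,567
Ending inventory: 170 @ $26 = $4,420

170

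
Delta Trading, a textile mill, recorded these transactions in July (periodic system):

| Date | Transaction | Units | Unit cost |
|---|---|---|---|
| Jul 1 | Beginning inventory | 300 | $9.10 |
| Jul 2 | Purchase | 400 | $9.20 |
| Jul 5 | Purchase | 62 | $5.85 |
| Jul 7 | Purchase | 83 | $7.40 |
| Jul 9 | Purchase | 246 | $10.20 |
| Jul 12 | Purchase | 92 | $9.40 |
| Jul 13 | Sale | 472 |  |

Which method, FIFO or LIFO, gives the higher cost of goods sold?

FIFO

FIFO COGS: 300 @ $9.10 + 172 @ $9.20 = $4,312.40
LIFO COGS: 92 @ $9.40 + 246 @ $10.20 + 83 @ $7.40 + 51 @ $5.85 = $4,286.55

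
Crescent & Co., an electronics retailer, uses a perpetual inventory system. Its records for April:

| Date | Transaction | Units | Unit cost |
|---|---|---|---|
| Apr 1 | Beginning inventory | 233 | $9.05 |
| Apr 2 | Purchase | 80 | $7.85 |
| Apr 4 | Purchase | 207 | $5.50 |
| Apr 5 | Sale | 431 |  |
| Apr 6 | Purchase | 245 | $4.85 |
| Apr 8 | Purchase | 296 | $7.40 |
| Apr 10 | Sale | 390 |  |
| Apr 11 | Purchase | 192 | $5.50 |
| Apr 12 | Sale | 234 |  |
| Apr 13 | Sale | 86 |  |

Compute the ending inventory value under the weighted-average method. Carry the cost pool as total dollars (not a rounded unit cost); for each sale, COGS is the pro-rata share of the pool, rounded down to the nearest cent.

Ending inventory = $672.99

After Apr 1: 233 on hand, pool $2,108.65 (≈ $9.0500 each)
After Apr 2: 313 on hand, pool $2,736.65 (≈ $8.7433 each)
After Apr 4: 520 on hand, pool $3,875.15 (≈ $7.4522 each)
Apr 5, sell 431: 431/520 × $3,875.15 → $3,211.90
After Apr 6: 334 on hand, pool $1,851.50 (≈ $5.5434 each)
After Apr 8: 630 on hand, pool $4,041.90 (≈ $6.4157 each)
Apr 10, sell 390: 390/630 × $4,041.90 → $2,502.12
After Apr 11: 432 on hand, pool $2,595.78 (≈ $6.0088 each)
Apr 12, sell 234: 234/432 × $2,595.78 → $1,406.04
Apr 13, sell 86: 86/198 × $1,189.74 → $516.75
Total COGS = $3,211.90 + $2,502.12 + $1,406.04 + $516.75 = $7,636.81
Ending inventory (cost pool remaining) = $672.99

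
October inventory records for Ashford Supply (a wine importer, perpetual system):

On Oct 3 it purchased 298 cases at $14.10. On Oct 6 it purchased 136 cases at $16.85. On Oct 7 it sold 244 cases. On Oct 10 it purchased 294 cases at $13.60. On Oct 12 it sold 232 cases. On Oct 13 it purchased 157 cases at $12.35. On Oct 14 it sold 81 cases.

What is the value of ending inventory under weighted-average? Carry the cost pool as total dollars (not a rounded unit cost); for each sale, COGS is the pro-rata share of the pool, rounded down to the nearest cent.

Ending inventory = $4,411.46

After Oct 3: 298 on hand, pool $4,201.80 (≈ $14.1000 each)
After Oct 6: 434 on hand, pool $6,493.40 (≈ $14.9618 each)
Oct 7, sell 244: 244/434 × $6,493.40 → $3,650.66
After Oct 10: 484 on hand, pool $6,841.14 (≈ $14.1346 each)
Oct 12, sell 232: 232/484 × $6,841.14 → $3,279.22
After Oct 13: 409 on hand, pool $5,500.87 (≈ $13.4496 each)
Oct 14, sell 81: 81/409 × $5,500.87 → $1,089.41
Total COGS = $3,650.66 + $3,279.22 + $1,089.41 = $8,019.29
Ending inventory (cost pool remaining) = $4,411.46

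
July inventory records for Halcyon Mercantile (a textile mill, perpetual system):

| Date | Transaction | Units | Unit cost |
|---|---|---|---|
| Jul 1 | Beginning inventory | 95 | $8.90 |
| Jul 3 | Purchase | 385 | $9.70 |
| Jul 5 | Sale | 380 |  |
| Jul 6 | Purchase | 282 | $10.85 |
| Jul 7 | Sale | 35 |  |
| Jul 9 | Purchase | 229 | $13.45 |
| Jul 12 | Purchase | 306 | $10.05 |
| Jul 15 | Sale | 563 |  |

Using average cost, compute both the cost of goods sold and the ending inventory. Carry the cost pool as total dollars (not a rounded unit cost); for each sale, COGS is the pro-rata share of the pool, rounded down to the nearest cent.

After Jul 1: 95 on hand, pool $845.50 (≈ $8.9000 each)
After Jul 3: 480 on hand, pool $4,580.00 (≈ $9.5417 each)
Jul 5, sell 380: 380/480 × $4,580.00 → $3,625.83
After Jul 6: 382 on hand, pool $4,013.87 (≈ $10.5075 each)
Jul 7, sell 35: 35/382 × $4,013.87 → $367.76
After Jul 9: 576 on hand, pool $6,726.16 (≈ $11.6774 each)
After Jul 12: 882 on hand, pool $9,801.46 (≈ $11.1128 each)
Jul 15, sell 563: 563/882 × $9,801.46 → $6,256.48
Total COGS = $3,625.83 + $367.76 + $6,256.48 = $10,250.07
Ending inventory (cost pool remaining) = $3,544.98

COGS = $10,250.07; ending inventory = $3,544.98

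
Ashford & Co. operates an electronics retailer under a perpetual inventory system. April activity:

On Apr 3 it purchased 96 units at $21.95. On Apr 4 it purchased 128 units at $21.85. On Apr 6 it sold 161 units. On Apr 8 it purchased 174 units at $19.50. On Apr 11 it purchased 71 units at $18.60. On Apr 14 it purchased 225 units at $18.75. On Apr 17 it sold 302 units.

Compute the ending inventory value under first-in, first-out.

Ending inventory = $4,330.35

Apr 6, 161 sold [FIFO — oldest first]: 96 @ $21.95 + 65 @ $21.85 = $3,527.45
Apr 17, 302 sold [FIFO — oldest first]: 63 @ $21.85 + 174 @ $19.50 + 65 @ $18.60 = $5,978.55
Total COGS = $3,527.45 + $5,978.55 = $9,506.00
Ending inventory: 6 @ $18.60 + 225 @ $18.75 = $4,330.35
Check: goods available $13,836.35 = COGS $9,506.00 + ending $4,330.35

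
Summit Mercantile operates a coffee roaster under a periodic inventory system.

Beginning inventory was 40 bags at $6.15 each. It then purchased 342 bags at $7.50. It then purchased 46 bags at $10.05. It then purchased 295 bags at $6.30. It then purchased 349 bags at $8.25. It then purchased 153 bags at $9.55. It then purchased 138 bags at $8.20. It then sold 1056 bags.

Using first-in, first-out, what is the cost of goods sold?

Sale 1 (1056) [FIFO — oldest first]: 40 @ $6.15 + 342 @ $7.50 + 46 @ $10.05 + 295 @ $6.30 + 333 @ $8.25 = $7,879.05
Ending inventory: 16 @ $8.25 + 153 @ $9.55 + 138 @ $8.20 = $2,724.75

COGS = $7,879.05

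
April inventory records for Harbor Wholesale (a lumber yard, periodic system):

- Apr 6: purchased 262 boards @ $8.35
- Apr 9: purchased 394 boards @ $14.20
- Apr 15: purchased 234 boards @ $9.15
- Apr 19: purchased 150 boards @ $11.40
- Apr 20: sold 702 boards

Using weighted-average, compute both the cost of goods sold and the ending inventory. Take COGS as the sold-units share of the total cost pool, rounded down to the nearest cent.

Apr 20, sell 702: 702/1040 × $11,633.60 → $7,852.68
Ending inventory (cost pool remaining) = $3,780.92
Check: goods available $11,633.60 = COGS $7,852.68 + ending $3,780.92

COGS = $7,852.68; ending inventory = $3,780.92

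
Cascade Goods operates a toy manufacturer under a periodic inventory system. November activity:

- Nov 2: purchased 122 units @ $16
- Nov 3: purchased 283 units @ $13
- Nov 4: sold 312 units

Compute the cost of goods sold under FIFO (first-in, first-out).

COGS = $4,422

Nov 4, 312 sold [FIFO — oldest first]: 122 @ $16 + 190 @ $13 = $4,422
Ending inventory: 93 @ $13 = $1,209
Check: goods available $5,631 = COGS $4,422 + ending $1,209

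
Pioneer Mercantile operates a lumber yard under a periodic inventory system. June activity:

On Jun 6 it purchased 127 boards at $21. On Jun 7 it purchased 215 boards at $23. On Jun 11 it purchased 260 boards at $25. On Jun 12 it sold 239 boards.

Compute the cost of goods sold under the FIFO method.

COGS = $5,243

Jun 12, 239 sold [FIFO — oldest first]: 127 @ $21 + 112 @ $23 = $5,243
Ending inventory: 103 @ $23 + 260 @ $25 = $8,869
Check: goods available $14,112 = COGS $5,243 + ending $8,869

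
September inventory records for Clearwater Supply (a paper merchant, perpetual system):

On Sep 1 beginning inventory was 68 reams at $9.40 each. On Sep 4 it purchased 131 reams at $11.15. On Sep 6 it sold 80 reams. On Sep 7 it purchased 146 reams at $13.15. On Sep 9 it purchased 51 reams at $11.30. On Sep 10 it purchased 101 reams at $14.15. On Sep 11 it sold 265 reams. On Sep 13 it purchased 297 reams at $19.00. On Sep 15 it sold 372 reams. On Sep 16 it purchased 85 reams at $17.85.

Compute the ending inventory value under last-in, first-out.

Ending inventory = $2,256.80

Sep 6, 80 sold [LIFO — newest first]: 80 @ $11.15 = $892.00
Sep 11, 265 sold [LIFO — newest first]: 101 @ $14.15 + 51 @ $11.30 + 113 @ $13.15 = $3,491.40
Sep 15, 372 sold [LIFO — newest first]: 297 @ $19.00 + 33 @ $13.15 + 42 @ $11.15 = $6,545.25
Total COGS = $892.00 + $3,491.40 + $6,545.25 = $10,928.65
Ending inventory: 68 @ $9.40 + 9 @ $11.15 + 85 @ $17.85 = $2,256.80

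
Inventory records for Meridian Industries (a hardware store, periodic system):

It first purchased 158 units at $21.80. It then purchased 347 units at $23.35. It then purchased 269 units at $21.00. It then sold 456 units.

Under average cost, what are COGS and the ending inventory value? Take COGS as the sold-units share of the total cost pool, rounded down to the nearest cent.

Sale 1, sell 456: 456/774 × $17,195.85 → $10,130.88
Ending inventory (cost pool remaining) = $7,064.97
Check: goods available $17,195.85 = COGS $10,130.88 + ending $7,064.97

COGS = $10,130.88; ending inventory = $7,064.97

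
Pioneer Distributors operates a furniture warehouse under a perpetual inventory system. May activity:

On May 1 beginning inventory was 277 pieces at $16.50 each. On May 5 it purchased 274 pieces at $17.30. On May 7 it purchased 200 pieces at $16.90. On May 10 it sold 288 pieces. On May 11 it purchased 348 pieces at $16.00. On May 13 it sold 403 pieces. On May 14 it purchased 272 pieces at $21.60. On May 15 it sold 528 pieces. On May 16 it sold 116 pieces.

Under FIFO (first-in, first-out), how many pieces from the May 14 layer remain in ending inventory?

May 10, 288 sold [FIFO — oldest first]: 277 @ $16.50 + 11 @ $17.30 = $4,760.80
May 13, 403 sold [FIFO — oldest first]: 263 @ $17.30 + 140 @ $16.90 = $6,915.90
May 15, 528 sold [FIFO — oldest first]: 60 @ $16.90 + 348 @ $16.00 + 120 @ $21.60 = $9,174.00
May 16, 116 sold [FIFO — oldest first]: 116 @ $21.60 = $2,505.60
Total COGS = $4,760.80 + $6,915.90 + $9,174.00 + $2,505.60 = $23,356.30
Ending inventory: 36 @ $21.60 = $777.60

36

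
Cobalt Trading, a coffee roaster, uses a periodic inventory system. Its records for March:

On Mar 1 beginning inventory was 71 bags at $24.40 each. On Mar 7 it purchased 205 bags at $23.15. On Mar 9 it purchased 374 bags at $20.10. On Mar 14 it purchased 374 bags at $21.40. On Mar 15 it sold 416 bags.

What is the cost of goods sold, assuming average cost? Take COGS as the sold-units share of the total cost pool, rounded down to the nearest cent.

COGS = $8,937.15

Mar 15, sell 416: 416/1024 × $21,999.15 → $8,937.15
Ending inventory (cost pool remaining) = $13,062.00
Check: goods available $21,999.15 = COGS $8,937.15 + ending $13,062.00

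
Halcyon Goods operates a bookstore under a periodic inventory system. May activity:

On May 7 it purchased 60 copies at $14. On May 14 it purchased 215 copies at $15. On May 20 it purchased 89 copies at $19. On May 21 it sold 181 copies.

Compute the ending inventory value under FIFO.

Ending inventory = $3,101

May 21, 181 sold [FIFO — oldest first]: 60 @ $14 + 121 @ $15 = $2,655
Ending inventory: 94 @ $15 + 89 @ $19 = $3,101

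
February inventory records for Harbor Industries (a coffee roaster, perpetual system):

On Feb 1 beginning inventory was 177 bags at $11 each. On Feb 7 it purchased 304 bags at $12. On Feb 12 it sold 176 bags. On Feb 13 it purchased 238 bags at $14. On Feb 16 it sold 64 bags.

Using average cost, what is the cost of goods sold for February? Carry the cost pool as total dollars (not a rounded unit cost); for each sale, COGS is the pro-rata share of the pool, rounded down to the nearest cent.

COGS = $2,858.10

After Feb 1: 177 on hand, pool $1,947.00 (≈ $11.0000 each)
After Feb 7: 481 on hand, pool $5,595.00 (≈ $11.6320 each)
Feb 12, sell 176: 176/481 × $5,595.00 → $2,047.23
After Feb 13: 543 on hand, pool $6,879.77 (≈ $12.6699 each)
Feb 16, sell 64: 64/543 × $6,879.77 → $810.87
Total COGS = $2,047.23 + $810.87 = $2,858.10
Ending inventory (cost pool remaining) = $6,068.90
Check: goods available $8,927.00 = COGS $2,858.10 + ending $6,068.90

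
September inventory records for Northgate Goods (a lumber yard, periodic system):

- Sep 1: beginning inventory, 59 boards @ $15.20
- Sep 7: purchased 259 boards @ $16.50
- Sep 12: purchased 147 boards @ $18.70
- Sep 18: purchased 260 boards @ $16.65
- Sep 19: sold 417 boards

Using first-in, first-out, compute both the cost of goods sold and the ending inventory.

COGS = $7,021.60; ending inventory = $5,226.60

Sep 19, 417 sold [FIFO — oldest first]: 59 @ $15.20 + 259 @ $16.50 + 99 @ $18.70 = $7,021.60
Ending inventory: 48 @ $18.70 + 260 @ $16.65 = $5,226.60
Check: goods available $12,248.20 = COGS $7,021.60 + ending $5,226.60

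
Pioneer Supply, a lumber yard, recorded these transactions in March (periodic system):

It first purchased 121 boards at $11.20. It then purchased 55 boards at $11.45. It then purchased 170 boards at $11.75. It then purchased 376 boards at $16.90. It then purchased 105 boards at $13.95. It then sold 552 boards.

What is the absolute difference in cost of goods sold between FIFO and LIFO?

$1,189.55

FIFO COGS: 121 @ $11.20 + 55 @ $11.45 + 170 @ $11.75 + 206 @ $16.90 = $7,463.85
LIFO COGS: 105 @ $13.95 + 376 @ $16.90 + 71 @ $11.75 = $8,653.40
Difference = |$7,463.85 − $8,653.40| = $1,189.55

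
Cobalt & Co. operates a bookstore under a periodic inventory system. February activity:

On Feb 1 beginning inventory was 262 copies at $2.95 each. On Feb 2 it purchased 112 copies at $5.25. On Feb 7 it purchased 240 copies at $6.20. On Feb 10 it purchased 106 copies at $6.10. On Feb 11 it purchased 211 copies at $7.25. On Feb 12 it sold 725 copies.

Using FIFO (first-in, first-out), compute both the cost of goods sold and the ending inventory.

Feb 12, 725 sold [FIFO — oldest first]: 262 @ $2.95 + 112 @ $5.25 + 240 @ $6.20 + 106 @ $6.10 + 5 @ $7.25 = $3,531.75
Ending inventory: 206 @ $7.25 = $1,493.50
Check: goods available $5,025.25 = COGS $3,531.75 + ending $1,493.50

COGS = $3,531.75; ending inventory = $1,493.50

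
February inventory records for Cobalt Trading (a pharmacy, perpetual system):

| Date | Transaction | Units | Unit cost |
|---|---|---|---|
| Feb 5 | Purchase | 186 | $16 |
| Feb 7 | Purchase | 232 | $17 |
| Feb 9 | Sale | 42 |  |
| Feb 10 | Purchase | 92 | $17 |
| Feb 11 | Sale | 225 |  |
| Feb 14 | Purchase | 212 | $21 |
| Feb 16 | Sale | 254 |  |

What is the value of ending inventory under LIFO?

Ending inventory = $3,231

Feb 9, 42 sold [LIFO — newest first]: 42 @ $17 = $714
Feb 11, 225 sold [LIFO — newest first]: 92 @ $17 + 133 @ $17 = $3,825
Feb 16, 254 sold [LIFO — newest first]: 212 @ $21 + 42 @ $17 = $5,166
Total COGS = $714 + $3,825 + $5,166 = $9,705
Ending inventory: 186 @ $16 + 15 @ $17 = $3,231
Check: goods available $12,936 = COGS $9,705 + ending $3,231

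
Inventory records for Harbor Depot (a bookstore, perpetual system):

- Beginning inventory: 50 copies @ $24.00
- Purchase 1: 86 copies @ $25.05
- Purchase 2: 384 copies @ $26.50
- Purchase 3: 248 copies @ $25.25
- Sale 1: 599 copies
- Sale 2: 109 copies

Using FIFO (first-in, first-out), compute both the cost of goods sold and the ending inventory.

Sale 1 (599) [FIFO — oldest first]: 50 @ $24.00 + 86 @ $25.05 + 384 @ $26.50 + 79 @ $25.25 = $15,525.05
Sale 2 (109) [FIFO — oldest first]: 109 @ $25.25 = $2,752.25
Total COGS = $15,525.05 + $2,752.25 = $18,277.30
Ending inventory: 60 @ $25.25 = $1,515.00

COGS = $18,277.30; ending inventory = $1,515.00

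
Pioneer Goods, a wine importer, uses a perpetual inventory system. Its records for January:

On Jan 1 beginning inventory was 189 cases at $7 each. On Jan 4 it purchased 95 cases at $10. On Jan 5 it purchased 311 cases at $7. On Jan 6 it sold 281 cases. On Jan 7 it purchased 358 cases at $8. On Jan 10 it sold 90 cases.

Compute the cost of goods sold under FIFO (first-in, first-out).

Jan 6, 281 sold [FIFO — oldest first]: 189 @ $7 + 92 @ $10 = $2,243
Jan 10, 90 sold [FIFO — oldest first]: 3 @ $10 + 87 @ $7 = $639
Total COGS = $2,243 + $639 = $2,882
Ending inventory: 224 @ $7 + 358 @ $8 = $4,432

COGS = $2,882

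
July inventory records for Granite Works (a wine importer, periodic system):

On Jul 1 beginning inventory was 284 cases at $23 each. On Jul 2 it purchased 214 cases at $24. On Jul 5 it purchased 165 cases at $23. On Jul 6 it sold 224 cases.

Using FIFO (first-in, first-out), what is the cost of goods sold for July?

COGS = $5,152

Jul 6, 224 sold [FIFO — oldest first]: 224 @ $23 = $5,152
Ending inventory: 60 @ $23 + 214 @ $24 + 165 @ $23 = $10,311
Check: goods available $15,463 = COGS $5,152 + ending $10,311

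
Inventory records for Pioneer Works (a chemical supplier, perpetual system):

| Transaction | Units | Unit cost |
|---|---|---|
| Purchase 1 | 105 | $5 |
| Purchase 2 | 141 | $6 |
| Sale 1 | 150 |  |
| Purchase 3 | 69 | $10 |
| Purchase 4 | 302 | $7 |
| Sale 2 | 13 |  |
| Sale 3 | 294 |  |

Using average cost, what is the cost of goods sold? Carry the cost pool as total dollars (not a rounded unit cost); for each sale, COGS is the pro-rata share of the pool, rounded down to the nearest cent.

COGS = $3,031.00

After Purchase 1: 105 on hand, pool $525.00 (≈ $5.0000 each)
After Purchase 2: 246 on hand, pool $1,371.00 (≈ $5.5732 each)
Sale 1, sell 150: 150/246 × $1,371.00 → $835.97
After Purchase 3: 165 on hand, pool $1,225.03 (≈ $7.4244 each)
After Purchase 4: 467 on hand, pool $3,339.03 (≈ $7.1500 each)
Sale 2, sell 13: 13/467 × $3,339.03 → $92.94
Sale 3, sell 294: 294/454 × $3,246.09 → $2,102.09
Total COGS = $835.97 + $92.94 + $2,102.09 = $3,031.00
Ending inventory (cost pool remaining) = $1,144.00
Check: goods available $4,175.00 = COGS $3,031.00 + ending $1,144.00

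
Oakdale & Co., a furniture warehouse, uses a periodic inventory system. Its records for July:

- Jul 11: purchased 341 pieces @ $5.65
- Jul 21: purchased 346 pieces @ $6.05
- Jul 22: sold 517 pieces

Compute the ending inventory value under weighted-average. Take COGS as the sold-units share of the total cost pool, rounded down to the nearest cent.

Ending inventory = $994.75

Jul 22, sell 517: 517/687 × $4,019.95 → $3,025.20
Ending inventory (cost pool remaining) = $994.75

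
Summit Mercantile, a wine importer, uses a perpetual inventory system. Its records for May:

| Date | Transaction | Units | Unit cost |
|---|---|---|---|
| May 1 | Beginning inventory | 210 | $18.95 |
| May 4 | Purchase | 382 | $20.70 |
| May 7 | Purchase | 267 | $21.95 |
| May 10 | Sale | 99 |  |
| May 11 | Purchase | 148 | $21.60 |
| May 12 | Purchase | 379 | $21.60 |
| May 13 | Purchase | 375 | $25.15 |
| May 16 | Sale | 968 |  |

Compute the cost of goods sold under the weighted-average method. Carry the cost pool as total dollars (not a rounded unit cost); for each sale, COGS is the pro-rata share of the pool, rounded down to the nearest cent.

After May 1: 210 on hand, pool $3,979.50 (≈ $18.9500 each)
After May 4: 592 on hand, pool $11,886.90 (≈ $20.0792 each)
After May 7: 859 on hand, pool $17,747.55 (≈ $20.6607 each)
May 10, sell 99: 99/859 × $17,747.55 → $2,045.41
After May 11: 908 on hand, pool $18,898.94 (≈ $20.8138 each)
After May 12: 1287 on hand, pool $27,085.34 (≈ $21.0453 each)
After May 13: 1662 on hand, pool $36,516.59 (≈ $21.9715 each)
May 16, sell 968: 968/1662 × $36,516.59 → $21,268.38
Total COGS = $2,045.41 + $21,268.38 = $23,313.79
Ending inventory (cost pool remaining) = $15,248.21

COGS = $23,313.79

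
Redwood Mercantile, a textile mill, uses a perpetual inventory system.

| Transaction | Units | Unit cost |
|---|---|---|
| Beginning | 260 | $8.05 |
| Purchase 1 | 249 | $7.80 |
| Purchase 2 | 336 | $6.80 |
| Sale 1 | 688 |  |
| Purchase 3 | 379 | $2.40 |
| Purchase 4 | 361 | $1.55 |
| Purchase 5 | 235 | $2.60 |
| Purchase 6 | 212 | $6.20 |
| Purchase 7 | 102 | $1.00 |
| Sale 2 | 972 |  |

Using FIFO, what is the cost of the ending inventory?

Sale 1 (688) [FIFO — oldest first]: 260 @ $8.05 + 249 @ $7.80 + 179 @ $6.80 = $5,252.40
Sale 2 (972) [FIFO — oldest first]: 157 @ $6.80 + 379 @ $2.40 + 361 @ $1.55 + 75 @ $2.60 = $2,731.75
Total COGS = $5,252.40 + $2,731.75 = $7,984.15
Ending inventory: 160 @ $2.60 + 212 @ $6.20 + 102 @ $1.00 = $1,832.40
Check: goods available $9,816.55 = COGS $7,984.15 + ending $1,832.40

Ending inventory = $1,832.40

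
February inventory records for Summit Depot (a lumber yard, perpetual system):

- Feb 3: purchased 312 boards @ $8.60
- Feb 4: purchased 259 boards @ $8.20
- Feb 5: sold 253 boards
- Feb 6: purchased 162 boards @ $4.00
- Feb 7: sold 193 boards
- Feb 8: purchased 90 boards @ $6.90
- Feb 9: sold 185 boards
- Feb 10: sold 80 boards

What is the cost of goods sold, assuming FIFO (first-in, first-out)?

COGS = $5,367.00

Feb 5, 253 sold [FIFO — oldest first]: 253 @ $8.60 = $2,175.80
Feb 7, 193 sold [FIFO — oldest first]: 59 @ $8.60 + 134 @ $8.20 = $1,606.20
Feb 9, 185 sold [FIFO — oldest first]: 125 @ $8.20 + 60 @ $4.00 = $1,265.00
Feb 10, 80 sold [FIFO — oldest first]: 80 @ $4.00 = $320.00
Total COGS = $2,175.80 + $1,606.20 + $1,265.00 + $320.00 = $5,367.00
Ending inventory: 22 @ $4.00 + 90 @ $6.90 = $709.00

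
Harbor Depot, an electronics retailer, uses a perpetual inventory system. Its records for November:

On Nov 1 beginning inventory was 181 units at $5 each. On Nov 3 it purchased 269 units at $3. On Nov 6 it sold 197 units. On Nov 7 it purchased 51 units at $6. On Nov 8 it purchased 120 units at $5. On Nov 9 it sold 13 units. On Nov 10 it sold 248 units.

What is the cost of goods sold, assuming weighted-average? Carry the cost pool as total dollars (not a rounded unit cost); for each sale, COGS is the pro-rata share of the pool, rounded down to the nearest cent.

After Nov 1: 181 on hand, pool $905.00 (≈ $5.0000 each)
After Nov 3: 450 on hand, pool $1,712.00 (≈ $3.8044 each)
Nov 6, sell 197: 197/450 × $1,712.00 → $749.47
After Nov 7: 304 on hand, pool $1,268.53 (≈ $4.1728 each)
After Nov 8: 424 on hand, pool $1,868.53 (≈ $4.4069 each)
Nov 9, sell 13: 13/424 × $1,868.53 → $57.28
Nov 10, sell 248: 248/411 × $1,811.25 → $1,092.91
Total COGS = $749.47 + $57.28 + $1,092.91 = $1,899.66
Ending inventory (cost pool remaining) = $718.34
Check: goods available $2,618.00 = COGS $1,899.66 + ending $718.34

COGS = $1,899.66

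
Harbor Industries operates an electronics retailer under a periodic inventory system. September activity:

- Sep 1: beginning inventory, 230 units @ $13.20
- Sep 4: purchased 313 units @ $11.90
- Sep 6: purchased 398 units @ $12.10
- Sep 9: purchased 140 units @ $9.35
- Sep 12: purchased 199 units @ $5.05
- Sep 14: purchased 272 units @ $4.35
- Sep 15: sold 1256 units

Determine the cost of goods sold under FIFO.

Sep 15, 1256 sold [FIFO — oldest first]: 230 @ $13.20 + 313 @ $11.90 + 398 @ $12.10 + 140 @ $9.35 + 175 @ $5.05 = $13,769.25
Ending inventory: 24 @ $5.05 + 272 @ $4.35 = $1,304.40

COGS = $13,769.25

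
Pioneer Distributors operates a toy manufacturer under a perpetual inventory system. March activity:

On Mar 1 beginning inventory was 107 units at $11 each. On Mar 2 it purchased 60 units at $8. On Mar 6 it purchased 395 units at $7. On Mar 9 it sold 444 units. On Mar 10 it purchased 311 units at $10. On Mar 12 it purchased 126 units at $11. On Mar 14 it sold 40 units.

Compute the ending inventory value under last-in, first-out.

Mar 9, 444 sold [LIFO — newest first]: 395 @ $7 + 49 @ $8 = $3,157
Mar 14, 40 sold [LIFO — newest first]: 40 @ $11 = $440
Total COGS = $3,157 + $440 = $3,597
Ending inventory: 107 @ $11 + 11 @ $8 + 311 @ $10 + 86 @ $11 = $5,321

Ending inventory = $5,321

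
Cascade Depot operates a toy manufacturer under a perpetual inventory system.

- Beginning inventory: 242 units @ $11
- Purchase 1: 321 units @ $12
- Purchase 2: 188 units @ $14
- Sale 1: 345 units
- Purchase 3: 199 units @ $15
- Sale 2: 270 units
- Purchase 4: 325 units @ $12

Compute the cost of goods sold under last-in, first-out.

COGS = $8,353

Sale 1 (345) [LIFO — newest first]: 188 @ $14 + 157 @ $12 = $4,516
Sale 2 (270) [LIFO — newest first]: 199 @ $15 + 71 @ $12 = $3,837
Total COGS = $4,516 + $3,837 = $8,353
Ending inventory: 242 @ $11 + 93 @ $12 + 325 @ $12 = $7,678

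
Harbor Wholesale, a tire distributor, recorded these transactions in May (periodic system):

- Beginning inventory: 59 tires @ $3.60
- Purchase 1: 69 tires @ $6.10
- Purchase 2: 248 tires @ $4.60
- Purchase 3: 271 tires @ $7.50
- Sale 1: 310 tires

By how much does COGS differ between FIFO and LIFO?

FIFO COGS: 59 @ $3.60 + 69 @ $6.10 + 182 @ $4.60 = $1,470.50
LIFO COGS: 271 @ $7.50 + 39 @ $4.60 = $2,211.90
Difference = |$1,470.50 − $2,211.90| = $741.40

$741.40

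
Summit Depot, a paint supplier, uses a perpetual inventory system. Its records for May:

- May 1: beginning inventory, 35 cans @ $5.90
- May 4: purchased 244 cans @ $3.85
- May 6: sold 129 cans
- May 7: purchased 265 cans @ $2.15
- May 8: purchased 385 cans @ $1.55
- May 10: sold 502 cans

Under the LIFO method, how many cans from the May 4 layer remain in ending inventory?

May 6, 129 sold [LIFO — newest first]: 129 @ $3.85 = $496.65
May 10, 502 sold [LIFO — newest first]: 385 @ $1.55 + 117 @ $2.15 = $848.30
Total COGS = $496.65 + $848.30 = $1,344.95
Ending inventory: 35 @ $5.90 + 115 @ $3.85 + 148 @ $2.15 = $967.45

115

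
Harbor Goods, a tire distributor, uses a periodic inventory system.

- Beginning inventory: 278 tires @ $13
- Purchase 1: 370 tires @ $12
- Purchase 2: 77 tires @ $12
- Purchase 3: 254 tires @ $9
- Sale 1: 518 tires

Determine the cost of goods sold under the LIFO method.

Sale 1 (518) [LIFO — newest first]: 254 @ $9 + 77 @ $12 + 187 @ $12 = $5,454
Ending inventory: 278 @ $13 + 183 @ $12 = $5,810
Check: goods available $11,264 = COGS $5,454 + ending $5,810

COGS = $5,454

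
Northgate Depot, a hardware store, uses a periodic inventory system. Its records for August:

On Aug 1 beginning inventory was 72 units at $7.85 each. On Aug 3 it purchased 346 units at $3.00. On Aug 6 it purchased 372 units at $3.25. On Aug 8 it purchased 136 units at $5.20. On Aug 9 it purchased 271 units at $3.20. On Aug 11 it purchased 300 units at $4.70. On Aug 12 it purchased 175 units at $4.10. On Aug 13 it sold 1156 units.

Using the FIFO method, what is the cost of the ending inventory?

Ending inventory = $2,258.70

Aug 13, 1156 sold [FIFO — oldest first]: 72 @ $7.85 + 346 @ $3.00 + 372 @ $3.25 + 136 @ $5.20 + 230 @ $3.20 = $4,255.40
Ending inventory: 41 @ $3.20 + 300 @ $4.70 + 175 @ $4.10 = $2,258.70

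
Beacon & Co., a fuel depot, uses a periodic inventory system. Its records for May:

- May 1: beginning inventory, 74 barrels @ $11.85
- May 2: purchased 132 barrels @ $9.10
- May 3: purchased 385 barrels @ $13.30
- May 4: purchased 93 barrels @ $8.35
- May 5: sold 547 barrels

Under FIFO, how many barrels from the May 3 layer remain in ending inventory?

May 5, 547 sold [FIFO — oldest first]: 74 @ $11.85 + 132 @ $9.10 + 341 @ $13.30 = $6,613.40
Ending inventory: 44 @ $13.30 + 93 @ $8.35 = $1,361.75
Check: goods available $7,975.15 = COGS $6,613.40 + ending $1,361.75

44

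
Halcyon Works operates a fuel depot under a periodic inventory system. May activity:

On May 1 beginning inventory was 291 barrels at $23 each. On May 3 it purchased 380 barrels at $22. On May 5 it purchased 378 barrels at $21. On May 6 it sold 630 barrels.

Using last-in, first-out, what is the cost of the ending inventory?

May 6, 630 sold [LIFO — newest first]: 378 @ $21 + 252 @ $22 = $13,482
Ending inventory: 291 @ $23 + 128 @ $22 = $9,509

Ending inventory = $9,509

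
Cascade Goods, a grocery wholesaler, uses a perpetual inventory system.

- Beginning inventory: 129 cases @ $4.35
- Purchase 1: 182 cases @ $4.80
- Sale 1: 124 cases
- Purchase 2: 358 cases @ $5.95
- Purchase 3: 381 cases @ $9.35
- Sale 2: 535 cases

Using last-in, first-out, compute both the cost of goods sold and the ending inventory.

COGS = $5,073.85; ending inventory = $2,053.35

Sale 1 (124) [LIFO — newest first]: 124 @ $4.80 = $595.20
Sale 2 (535) [LIFO — newest first]: 381 @ $9.35 + 154 @ $5.95 = $4,478.65
Total COGS = $595.20 + $4,478.65 = $5,073.85
Ending inventory: 129 @ $4.35 + 58 @ $4.80 + 204 @ $5.95 = $2,053.35
Check: goods available $7,127.20 = COGS $5,073.85 + ending $2,053.35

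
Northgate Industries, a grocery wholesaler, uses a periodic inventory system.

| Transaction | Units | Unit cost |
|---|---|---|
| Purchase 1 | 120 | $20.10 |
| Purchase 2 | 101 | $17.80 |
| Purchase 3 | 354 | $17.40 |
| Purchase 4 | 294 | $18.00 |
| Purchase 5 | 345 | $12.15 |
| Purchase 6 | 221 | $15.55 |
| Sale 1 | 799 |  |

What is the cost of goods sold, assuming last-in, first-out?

COGS = $11,822.30

Sale 1 (799) [LIFO — newest first]: 221 @ $15.55 + 345 @ $12.15 + 233 @ $18.00 = $11,822.30
Ending inventory: 120 @ $20.10 + 101 @ $17.80 + 354 @ $17.40 + 61 @ $18.00 = $11,467.40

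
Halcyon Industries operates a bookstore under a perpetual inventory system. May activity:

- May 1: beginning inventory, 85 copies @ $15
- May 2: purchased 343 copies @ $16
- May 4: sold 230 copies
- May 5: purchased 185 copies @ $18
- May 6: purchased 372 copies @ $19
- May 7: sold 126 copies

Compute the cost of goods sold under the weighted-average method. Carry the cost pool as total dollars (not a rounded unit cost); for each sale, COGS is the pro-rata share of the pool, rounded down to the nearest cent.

COGS = $5,891.75

After May 1: 85 on hand, pool $1,275.00 (≈ $15.0000 each)
After May 2: 428 on hand, pool $6,763.00 (≈ $15.8014 each)
May 4, sell 230: 230/428 × $6,763.00 → $3,634.32
After May 5: 383 on hand, pool $6,458.68 (≈ $16.8634 each)
After May 6: 755 on hand, pool $13,526.68 (≈ $17.9161 each)
May 7, sell 126: 126/755 × $13,526.68 → $2,257.43
Total COGS = $3,634.32 + $2,257.43 = $5,891.75
Ending inventory (cost pool remaining) = $11,269.25
Check: goods available $17,161.00 = COGS $5,891.75 + ending $11,269.25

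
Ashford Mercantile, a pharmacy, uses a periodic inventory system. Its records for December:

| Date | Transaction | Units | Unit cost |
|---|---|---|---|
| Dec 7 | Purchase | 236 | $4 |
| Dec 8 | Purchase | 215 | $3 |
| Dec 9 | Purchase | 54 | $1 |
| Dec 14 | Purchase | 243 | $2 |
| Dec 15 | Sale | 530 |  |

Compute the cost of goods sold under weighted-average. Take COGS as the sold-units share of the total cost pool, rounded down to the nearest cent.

COGS = $1,508.51

Dec 15, sell 530: 530/748 × $2,129.00 → $1,508.51
Ending inventory (cost pool remaining) = $620.49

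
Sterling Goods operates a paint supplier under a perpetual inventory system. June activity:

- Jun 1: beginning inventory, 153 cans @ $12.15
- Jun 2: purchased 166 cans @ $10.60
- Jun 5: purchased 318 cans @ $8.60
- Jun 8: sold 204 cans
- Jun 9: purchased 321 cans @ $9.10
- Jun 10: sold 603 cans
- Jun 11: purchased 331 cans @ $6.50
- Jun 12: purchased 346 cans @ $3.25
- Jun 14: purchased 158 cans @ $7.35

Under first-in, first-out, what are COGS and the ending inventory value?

COGS = $7,900.35; ending inventory = $5,811.40

Jun 8, 204 sold [FIFO — oldest first]: 153 @ $12.15 + 51 @ $10.60 = $2,399.55
Jun 10, 603 sold [FIFO — oldest first]: 115 @ $10.60 + 318 @ $8.60 + 170 @ $9.10 = $5,500.80
Total COGS = $2,399.55 + $5,500.80 = $7,900.35
Ending inventory: 151 @ $9.10 + 331 @ $6.50 + 346 @ $3.25 + 158 @ $7.35 = $5,811.40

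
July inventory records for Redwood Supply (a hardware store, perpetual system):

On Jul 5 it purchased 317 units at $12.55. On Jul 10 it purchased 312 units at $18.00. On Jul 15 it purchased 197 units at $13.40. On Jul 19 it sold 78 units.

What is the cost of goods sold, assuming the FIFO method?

Jul 19, 78 sold [FIFO — oldest first]: 78 @ $12.55 = $978.90
Ending inventory: 239 @ $12.55 + 312 @ $18.00 + 197 @ $13.40 = $11,255.25
Check: goods available $12,234.15 = COGS $978.90 + ending $11,255.25

COGS = $978.90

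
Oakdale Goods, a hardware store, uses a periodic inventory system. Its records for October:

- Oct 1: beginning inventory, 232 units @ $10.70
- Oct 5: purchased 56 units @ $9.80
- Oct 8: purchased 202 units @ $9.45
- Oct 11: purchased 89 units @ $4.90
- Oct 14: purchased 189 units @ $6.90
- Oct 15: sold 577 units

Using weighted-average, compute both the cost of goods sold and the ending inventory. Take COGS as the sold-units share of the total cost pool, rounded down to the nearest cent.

Oct 15, sell 577: 577/768 × $6,680.30 → $5,018.92
Ending inventory (cost pool remaining) = $1,661.38

COGS = $5,018.92; ending inventory = $1,661.38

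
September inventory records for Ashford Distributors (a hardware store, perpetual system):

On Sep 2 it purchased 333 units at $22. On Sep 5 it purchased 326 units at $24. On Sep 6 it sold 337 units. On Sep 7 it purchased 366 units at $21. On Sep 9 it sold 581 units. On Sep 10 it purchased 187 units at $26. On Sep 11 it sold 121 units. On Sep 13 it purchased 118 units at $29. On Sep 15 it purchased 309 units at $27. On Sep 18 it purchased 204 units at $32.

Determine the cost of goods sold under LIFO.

Sep 6, 337 sold [LIFO — newest first]: 326 @ $24 + 11 @ $22 = $8,066
Sep 9, 581 sold [LIFO — newest first]: 366 @ $21 + 215 @ $22 = $12,416
Sep 11, 121 sold [LIFO — newest first]: 121 @ $26 = $3,146
Total COGS = $8,066 + $12,416 + $3,146 = $23,628
Ending inventory: 107 @ $22 + 66 @ $26 + 118 @ $29 + 309 @ $27 + 204 @ $32 = $22,363
Check: goods available $45,991 = COGS $23,628 + ending $22,363

COGS = $23,628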